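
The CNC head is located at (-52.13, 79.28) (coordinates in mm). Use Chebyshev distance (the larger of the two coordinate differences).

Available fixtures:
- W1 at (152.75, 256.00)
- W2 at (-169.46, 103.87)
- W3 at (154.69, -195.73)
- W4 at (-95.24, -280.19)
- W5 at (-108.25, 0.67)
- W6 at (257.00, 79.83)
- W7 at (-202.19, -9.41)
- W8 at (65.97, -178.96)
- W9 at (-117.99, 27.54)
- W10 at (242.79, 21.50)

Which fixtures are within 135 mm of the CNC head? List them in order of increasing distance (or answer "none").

Distances from (-52.13, 79.28):
W1: max(|204.88|, |176.72|) = 204.88 mm
W2: max(|-117.33|, |24.59|) = 117.33 mm
W3: max(|206.82|, |-275.01|) = 275.01 mm
W4: max(|-43.11|, |-359.47|) = 359.47 mm
W5: max(|-56.12|, |-78.61|) = 78.61 mm
W6: max(|309.13|, |0.55|) = 309.13 mm
W7: max(|-150.06|, |-88.69|) = 150.06 mm
W8: max(|118.10|, |-258.24|) = 258.24 mm
W9: max(|-65.86|, |-51.74|) = 65.86 mm
W10: max(|294.92|, |-57.78|) = 294.92 mm
Threshold 135 mm: W9 (65.86 mm), W5 (78.61 mm), W2 (117.33 mm) are within range.

W9, W5, W2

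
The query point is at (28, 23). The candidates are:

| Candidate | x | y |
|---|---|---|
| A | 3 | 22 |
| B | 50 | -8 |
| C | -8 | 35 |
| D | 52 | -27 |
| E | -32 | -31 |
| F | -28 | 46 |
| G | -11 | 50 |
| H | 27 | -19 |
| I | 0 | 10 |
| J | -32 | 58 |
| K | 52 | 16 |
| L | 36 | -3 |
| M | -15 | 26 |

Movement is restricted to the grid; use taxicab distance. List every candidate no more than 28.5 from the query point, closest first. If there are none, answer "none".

A

Distances from (28, 23):
A: 26
B: 53
C: 48
D: 74
E: 114
F: 79
G: 66
H: 43
I: 41
J: 95
K: 31
L: 34
M: 46
Threshold 28.5: A (26) is within range.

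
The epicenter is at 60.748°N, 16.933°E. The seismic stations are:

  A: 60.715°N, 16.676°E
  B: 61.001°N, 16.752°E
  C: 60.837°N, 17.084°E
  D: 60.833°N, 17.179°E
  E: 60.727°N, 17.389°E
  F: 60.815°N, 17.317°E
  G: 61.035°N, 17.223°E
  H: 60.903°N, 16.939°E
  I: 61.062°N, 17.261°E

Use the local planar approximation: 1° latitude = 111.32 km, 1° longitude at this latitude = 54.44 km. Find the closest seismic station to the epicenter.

Distances from 60.748°N, 16.933°E:
A: 14.465 km
B: 29.838 km
C: 12.874 km
D: 16.398 km
E: 24.934 km
F: 22.196 km
G: 35.637 km
H: 17.258 km
I: 39.251 km
Minimum: C at 12.874 km.

C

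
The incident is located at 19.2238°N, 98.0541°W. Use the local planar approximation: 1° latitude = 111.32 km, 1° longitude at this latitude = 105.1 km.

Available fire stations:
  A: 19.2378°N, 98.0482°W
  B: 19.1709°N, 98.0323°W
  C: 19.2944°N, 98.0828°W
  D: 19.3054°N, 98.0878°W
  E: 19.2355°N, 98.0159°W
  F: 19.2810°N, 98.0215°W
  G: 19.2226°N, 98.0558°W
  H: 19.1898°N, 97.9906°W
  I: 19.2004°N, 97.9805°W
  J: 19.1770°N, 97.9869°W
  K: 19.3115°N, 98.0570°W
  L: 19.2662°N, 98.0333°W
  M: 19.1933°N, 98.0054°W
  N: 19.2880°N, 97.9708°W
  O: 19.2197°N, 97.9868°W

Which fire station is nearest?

G

Distances from 19.2238°N, 98.0541°W:
A: √((0.0140·111.32)² + (0.0059·105.1)²) = √(2.428860 + 0.384512) = 1.6773 km
B: √((-0.0529·111.32)² + (0.0218·105.1)²) = √(34.678295 + 5.249506) = 6.3188 km
C: √((0.0706·111.32)² + (-0.0287·105.1)²) = √(61.766899 + 9.098488) = 8.4182 km
D: √((0.0816·111.32)² + (-0.0337·105.1)²) = √(82.513824 + 12.544843) = 9.7498 km
E: √((0.0117·111.32)² + (0.0382·105.1)²) = √(1.696360 + 16.118780) = 4.2208 km
F: √((0.0572·111.32)² + (0.0326·105.1)²) = √(40.545107 + 11.739258) = 7.2308 km
G: √((-0.0012·111.32)² + (-0.0017·105.1)²) = √(0.017845 + 0.031923) = 0.2231 km
H: √((-0.0340·111.32)² + (0.0635·105.1)²) = √(14.325317 + 44.540274) = 7.6724 km
I: √((-0.0234·111.32)² + (0.0736·105.1)²) = √(6.785441 + 59.835794) = 8.1622 km
J: √((-0.0468·111.32)² + (0.0672·105.1)²) = √(27.141766 + 49.882014) = 8.7763 km
K: √((0.0877·111.32)² + (-0.0029·105.1)²) = √(95.311561 + 0.092897) = 9.7675 km
L: √((0.0424·111.32)² + (0.0208·105.1)²) = √(22.278098 + 4.778946) = 5.2016 km
M: √((-0.0305·111.32)² + (0.0487·105.1)²) = √(11.527790 + 26.197711) = 6.1421 km
N: √((0.0642·111.32)² + (0.0833·105.1)²) = √(51.075950 + 76.647048) = 11.3015 km
O: √((-0.0041·111.32)² + (0.0673·105.1)²) = √(0.208312 + 50.030583) = 7.0879 km
Minimum: G at 0.2231 km.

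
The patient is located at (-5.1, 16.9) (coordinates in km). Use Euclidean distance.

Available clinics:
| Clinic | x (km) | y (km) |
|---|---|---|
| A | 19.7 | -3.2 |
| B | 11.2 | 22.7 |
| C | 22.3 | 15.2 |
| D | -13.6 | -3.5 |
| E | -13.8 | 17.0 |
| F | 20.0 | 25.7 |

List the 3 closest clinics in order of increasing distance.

Distances from (-5.1, 16.9):
A: 31.9 km
B: 17.3 km
C: 27.5 km
D: 22.1 km
E: 8.7 km
F: 26.6 km
Sorted: E (8.7 km) < B (17.3 km) < D (22.1 km) < F (26.6 km) < C (27.5 km) < …

E, B, D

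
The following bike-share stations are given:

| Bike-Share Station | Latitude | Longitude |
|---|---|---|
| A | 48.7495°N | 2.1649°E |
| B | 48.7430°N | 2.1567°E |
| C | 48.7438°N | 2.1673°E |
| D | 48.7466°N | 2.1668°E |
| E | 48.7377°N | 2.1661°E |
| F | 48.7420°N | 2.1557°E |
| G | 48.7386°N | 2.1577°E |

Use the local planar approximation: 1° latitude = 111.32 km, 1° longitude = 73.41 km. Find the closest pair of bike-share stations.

B and F

Pairwise distances:
A–B: √((-0.0065·111.32)² + (-0.0082·73.41)²) = √(0.523568 + 0.362358) = 0.9412 km
A–C: √((-0.0057·111.32)² + (0.0024·73.41)²) = √(0.402621 + 0.031041) = 0.6585 km
A–D: √((-0.0029·111.32)² + (0.0019·73.41)²) = √(0.104218 + 0.019454) = 0.3517 km
A–E: √((-0.0118·111.32)² + (0.0012·73.41)²) = √(1.725482 + 0.007760) = 1.3165 km
A–F: √((-0.0075·111.32)² + (-0.0092·73.41)²) = √(0.697058 + 0.456127) = 1.0739 km
A–G: √((-0.0109·111.32)² + (-0.0072·73.41)²) = √(1.472310 + 0.279367) = 1.3235 km
B–C: √((0.0008·111.32)² + (0.0106·73.41)²) = √(0.007931 + 0.605511) = 0.7832 km
B–D: √((0.0036·111.32)² + (0.0101·73.41)²) = √(0.160602 + 0.549735) = 0.8428 km
B–E: √((-0.0053·111.32)² + (0.0094·73.41)²) = √(0.348095 + 0.476175) = 0.9079 km
B–F: √((-0.0010·111.32)² + (-0.0010·73.41)²) = √(0.012392 + 0.005389) = 0.1333 km
B–G: √((-0.0044·111.32)² + (0.0010·73.41)²) = √(0.239912 + 0.005389) = 0.4953 km
C–D: √((0.0028·111.32)² + (-0.0005·73.41)²) = √(0.097154 + 0.001347) = 0.3138 km
C–E: √((-0.0061·111.32)² + (-0.0012·73.41)²) = √(0.461112 + 0.007760) = 0.6847 km
C–F: √((-0.0018·111.32)² + (-0.0116·73.41)²) = √(0.040151 + 0.725148) = 0.8748 km
C–G: √((-0.0052·111.32)² + (-0.0096·73.41)²) = √(0.335084 + 0.496653) = 0.9120 km
D–E: √((-0.0089·111.32)² + (-0.0007·73.41)²) = √(0.981582 + 0.002641) = 0.9921 km
D–F: √((-0.0046·111.32)² + (-0.0111·73.41)²) = √(0.262218 + 0.663982) = 0.9624 km
D–G: √((-0.0080·111.32)² + (-0.0091·73.41)²) = √(0.793097 + 0.446265) = 1.1133 km
E–F: √((0.0043·111.32)² + (-0.0104·73.41)²) = √(0.229131 + 0.582877) = 0.9011 km
E–G: √((0.0009·111.32)² + (-0.0084·73.41)²) = √(0.010038 + 0.380250) = 0.6247 km
F–G: √((-0.0034·111.32)² + (0.0020·73.41)²) = √(0.143253 + 0.021556) = 0.4060 km
Closest pair: B–F at 0.1333 km.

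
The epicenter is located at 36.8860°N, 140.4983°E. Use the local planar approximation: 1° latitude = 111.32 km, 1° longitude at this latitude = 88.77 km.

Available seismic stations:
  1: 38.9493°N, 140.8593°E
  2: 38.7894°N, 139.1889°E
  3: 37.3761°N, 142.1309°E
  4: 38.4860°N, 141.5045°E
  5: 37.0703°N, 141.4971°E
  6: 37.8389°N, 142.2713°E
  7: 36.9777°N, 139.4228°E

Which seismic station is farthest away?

2

Distances from 36.8860°N, 140.4983°E:
1: √((2.0633·111.32)² + (0.3610·88.77)²) = √(52755.914007 + 1026.944193) = 231.9113 km
2: √((1.9034·111.32)² + (-1.3094·88.77)²) = √(44895.883797 + 13510.677047) = 241.6745 km
3: √((0.4901·111.32)² + (1.6326·88.77)²) = √(2976.567944 + 21003.517071) = 154.8550 km
4: √((1.6000·111.32)² + (1.0062·88.77)²) = √(31723.884544 + 7978.129211) = 199.2536 km
5: √((0.1843·111.32)² + (0.9988·88.77)²) = √(420.917581 + 7861.211976) = 91.0062 km
6: √((0.9529·111.32)² + (1.7730·88.77)²) = √(11252.293439 + 24771.363424) = 189.7990 km
7: √((0.0917·111.32)² + (-1.0755·88.77)²) = √(104.204162 + 9114.928561) = 96.0163 km
Maximum: 2 at 241.6745 km.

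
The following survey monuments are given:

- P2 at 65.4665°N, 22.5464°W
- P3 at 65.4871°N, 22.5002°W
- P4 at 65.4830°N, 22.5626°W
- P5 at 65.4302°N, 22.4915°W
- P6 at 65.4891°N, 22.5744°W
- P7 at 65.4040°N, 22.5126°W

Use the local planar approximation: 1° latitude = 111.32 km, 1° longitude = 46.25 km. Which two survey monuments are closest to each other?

P4 and P6

Pairwise distances:
P2–P3: √((0.0206·111.32)² + (0.0462·46.25)²) = √(5.258730 + 4.565701) = 3.1344 km
P2–P4: √((0.0165·111.32)² + (-0.0162·46.25)²) = √(3.373761 + 0.561376) = 1.9837 km
P2–P5: √((-0.0363·111.32)² + (0.0549·46.25)²) = √(16.329002 + 6.447156) = 4.7724 km
P2–P6: √((0.0226·111.32)² + (-0.0280·46.25)²) = √(6.329411 + 1.677025) = 2.8296 km
P2–P7: √((-0.0625·111.32)² + (0.0338·46.25)²) = √(48.406806 + 2.443751) = 7.1310 km
P3–P4: √((-0.0041·111.32)² + (-0.0624·46.25)²) = √(0.208312 + 8.328996) = 2.9219 km
P3–P5: √((-0.0569·111.32)² + (0.0087·46.25)²) = √(40.120924 + 0.161906) = 6.3469 km
P3–P6: √((0.0020·111.32)² + (-0.0742·46.25)²) = √(0.049569 + 11.776908) = 3.4390 km
P3–P7: √((-0.0831·111.32)² + (-0.0124·46.25)²) = √(85.575302 + 0.328902) = 9.2685 km
P4–P5: √((-0.0528·111.32)² + (0.0711·46.25)²) = √(34.547310 + 10.813410) = 6.7350 km
P4–P6: √((0.0061·111.32)² + (-0.0118·46.25)²) = √(0.461112 + 0.297843) = 0.8712 km
P4–P7: √((-0.0790·111.32)² + (0.0500·46.25)²) = √(77.339361 + 5.347656) = 9.0932 km
P5–P6: √((0.0589·111.32)² + (-0.0829·46.25)²) = √(42.990944 + 14.700515) = 7.5955 km
P5–P7: √((-0.0262·111.32)² + (-0.0211·46.25)²) = √(8.506462 + 0.952332) = 3.0755 km
P6–P7: √((-0.0851·111.32)² + (0.0618·46.25)²) = √(89.744019 + 8.169593) = 9.8951 km
Closest pair: P4–P6 at 0.8712 km.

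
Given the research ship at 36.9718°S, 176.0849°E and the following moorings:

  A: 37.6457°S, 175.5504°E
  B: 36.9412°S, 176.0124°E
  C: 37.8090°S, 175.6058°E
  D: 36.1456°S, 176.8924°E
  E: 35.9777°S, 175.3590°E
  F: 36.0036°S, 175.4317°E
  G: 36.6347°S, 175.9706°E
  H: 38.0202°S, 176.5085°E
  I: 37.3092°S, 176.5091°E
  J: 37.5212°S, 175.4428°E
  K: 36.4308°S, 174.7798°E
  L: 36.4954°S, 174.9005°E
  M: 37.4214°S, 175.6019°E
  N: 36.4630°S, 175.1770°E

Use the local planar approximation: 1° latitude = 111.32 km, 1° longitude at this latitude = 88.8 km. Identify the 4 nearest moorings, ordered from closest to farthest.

Distances from 36.9718°S, 176.0849°E:
A: √((-0.6739·111.32)² + (-0.5345·88.8)²) = √(5627.782544 + 2252.793325) = 88.7726 km
B: √((0.0306·111.32)² + (-0.0725·88.8)²) = √(11.603506 + 41.447844) = 7.2836 km
C: √((-0.8372·111.32)² + (-0.4791·88.8)²) = √(8685.700194 + 1809.998743) = 102.4485 km
D: √((0.8262·111.32)² + (0.8075·88.8)²) = √(8458.956208 + 5141.750436) = 116.6221 km
E: √((0.9941·111.32)² + (-0.7259·88.8)²) = √(12246.346490 + 4155.081286) = 128.0681 km
F: √((0.9682·111.32)² + (-0.6532·88.8)²) = √(11616.533573 + 3364.482577) = 122.3970 km
G: √((0.3371·111.32)² + (-0.1143·88.8)²) = √(1408.198575 + 103.019252) = 38.8744 km
H: √((-1.0484·111.32)² + (0.4236·88.8)²) = √(13620.731121 + 1414.939382) = 122.6200 km
I: √((-0.3374·111.32)² + (0.4242·88.8)²) = √(1410.706125 + 1418.950547) = 53.1945 km
J: √((-0.5494·111.32)² + (-0.6421·88.8)²) = √(3740.448723 + 3251.107062) = 83.6155 km
K: √((0.5410·111.32)² + (-1.3051·88.8)²) = √(3626.944630 + 13431.159635) = 130.6067 km
L: √((0.4764·111.32)² + (-1.1844·88.8)²) = √(2812.482967 + 11061.721727) = 117.7888 km
M: √((-0.4496·111.32)² + (-0.4830·88.8)²) = √(2504.949647 + 1839.586412) = 65.9131 km
N: √((0.5088·111.32)² + (-0.9079·88.8)²) = √(3208.046101 + 6499.829487) = 98.5286 km
Sorted: B (7.2836 km) < G (38.8744 km) < I (53.1945 km) < M (65.9131 km) < J (83.6155 km) < A (88.7726 km) < …

B, G, I, M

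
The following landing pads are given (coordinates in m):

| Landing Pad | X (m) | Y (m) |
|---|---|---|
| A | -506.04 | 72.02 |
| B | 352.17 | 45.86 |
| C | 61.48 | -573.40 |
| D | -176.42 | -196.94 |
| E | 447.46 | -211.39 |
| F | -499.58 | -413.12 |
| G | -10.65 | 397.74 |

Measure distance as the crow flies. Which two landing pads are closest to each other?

Pairwise distances:
A–B: 858.61 m
A–C: 859.45 m
A–D: 425.43 m
A–E: 994.73 m
A–F: 485.18 m
A–G: 592.88 m
B–C: 684.09 m
B–D: 581.69 m
B–E: 274.33 m
B–F: 967.54 m
B–G: 505.43 m
C–D: 445.33 m
C–E: 529.18 m
C–F: 583.50 m
C–G: 973.81 m
D–E: 624.05 m
D–F: 388.80 m
D–G: 617.35 m
E–F: 968.29 m
E–G: 762.17 m
F–G: 946.86 m
Closest pair: B–E at 274.33 m.

B and E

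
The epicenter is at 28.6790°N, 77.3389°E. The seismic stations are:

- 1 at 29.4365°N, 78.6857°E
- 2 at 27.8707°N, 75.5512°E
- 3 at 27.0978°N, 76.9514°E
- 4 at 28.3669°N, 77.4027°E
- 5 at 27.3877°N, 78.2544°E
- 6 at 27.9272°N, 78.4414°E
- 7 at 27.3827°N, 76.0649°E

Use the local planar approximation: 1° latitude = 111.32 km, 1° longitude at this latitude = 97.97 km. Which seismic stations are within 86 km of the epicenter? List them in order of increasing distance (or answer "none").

4

Distances from 28.6790°N, 77.3389°E:
1: √((0.7575·111.32)² + (1.3468·97.97)²) = √(7110.688760 + 17409.745860) = 156.5900 km
2: √((-0.8083·111.32)² + (-1.7877·97.97)²) = √(8096.392482 + 30674.359022) = 196.9029 km
3: √((-1.5812·111.32)² + (-0.3875·97.97)²) = √(30982.753136 + 1441.217841) = 180.0666 km
4: √((-0.3121·111.32)² + (0.0638·97.97)²) = √(1207.074103 + 39.068575) = 35.3007 km
5: √((-1.2913·111.32)² + (0.9155·97.97)²) = √(20663.348356 + 8044.571451) = 169.4341 km
6: √((-0.7518·111.32)² + (1.1025·97.97)²) = √(7004.079035 + 11666.575942) = 136.6406 km
7: √((-1.2963·111.32)² + (-1.2740·97.97)²) = √(20823.677895 + 15578.479678) = 190.7935 km
Threshold 86 km: 4 (35.3007 km) is within range.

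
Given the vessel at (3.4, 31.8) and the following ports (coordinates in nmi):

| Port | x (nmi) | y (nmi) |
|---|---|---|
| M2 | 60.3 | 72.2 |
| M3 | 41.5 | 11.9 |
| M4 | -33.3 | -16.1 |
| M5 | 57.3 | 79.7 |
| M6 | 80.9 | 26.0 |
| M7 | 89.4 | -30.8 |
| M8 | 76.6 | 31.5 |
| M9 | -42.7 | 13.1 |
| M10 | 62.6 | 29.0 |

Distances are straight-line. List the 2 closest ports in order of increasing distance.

M3, M9

Distances from (3.4, 31.8):
M2: √((56.9)² + (40.4)²) = √(3237.610 + 1632.160) = 69.8 nmi
M3: √((38.1)² + (-19.9)²) = √(1451.610 + 396.010) = 43.0 nmi
M4: √((-36.7)² + (-47.9)²) = √(1346.890 + 2294.410) = 60.3 nmi
M5: √((53.9)² + (47.9)²) = √(2905.210 + 2294.410) = 72.1 nmi
M6: √((77.5)² + (-5.8)²) = √(6006.250 + 33.640) = 77.7 nmi
M7: √((86.0)² + (-62.6)²) = √(7396.000 + 3918.760) = 106.4 nmi
M8: √((73.2)² + (-0.3)²) = √(5358.240 + 0.090) = 73.2 nmi
M9: √((-46.1)² + (-18.7)²) = √(2125.210 + 349.690) = 49.7 nmi
M10: √((59.2)² + (-2.8)²) = √(3504.640 + 7.840) = 59.3 nmi
Sorted: M3 (43.0 nmi) < M9 (49.7 nmi) < M10 (59.3 nmi) < M4 (60.3 nmi) < …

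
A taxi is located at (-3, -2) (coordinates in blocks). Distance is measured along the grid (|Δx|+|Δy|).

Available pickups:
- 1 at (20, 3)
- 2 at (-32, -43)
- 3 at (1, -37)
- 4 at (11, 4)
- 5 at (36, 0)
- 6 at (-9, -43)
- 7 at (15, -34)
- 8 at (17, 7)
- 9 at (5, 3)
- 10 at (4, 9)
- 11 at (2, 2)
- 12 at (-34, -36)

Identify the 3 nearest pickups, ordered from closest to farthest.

Distances from (-3, -2):
1: 28 blocks
2: 70 blocks
3: 39 blocks
4: 20 blocks
5: 41 blocks
6: 47 blocks
7: 50 blocks
8: 29 blocks
9: 13 blocks
10: 18 blocks
11: 9 blocks
12: 65 blocks
Sorted: 11 (9 blocks) < 9 (13 blocks) < 10 (18 blocks) < 4 (20 blocks) < 1 (28 blocks) < …

11, 9, 10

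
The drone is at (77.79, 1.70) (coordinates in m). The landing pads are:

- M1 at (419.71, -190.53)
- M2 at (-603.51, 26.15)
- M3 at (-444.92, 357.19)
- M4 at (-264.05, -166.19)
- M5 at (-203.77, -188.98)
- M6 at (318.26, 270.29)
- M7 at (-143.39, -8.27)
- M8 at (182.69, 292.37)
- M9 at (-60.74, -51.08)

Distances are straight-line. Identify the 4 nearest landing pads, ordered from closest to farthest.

Distances from (77.79, 1.70):
M1: 392.25 m
M2: 681.74 m
M3: 632.14 m
M4: 380.84 m
M5: 340.05 m
M6: 360.51 m
M7: 221.40 m
M8: 309.02 m
M9: 148.24 m
Sorted: M9 (148.24 m) < M7 (221.40 m) < M8 (309.02 m) < M5 (340.05 m) < M6 (360.51 m) < M4 (380.84 m) < …

M9, M7, M8, M5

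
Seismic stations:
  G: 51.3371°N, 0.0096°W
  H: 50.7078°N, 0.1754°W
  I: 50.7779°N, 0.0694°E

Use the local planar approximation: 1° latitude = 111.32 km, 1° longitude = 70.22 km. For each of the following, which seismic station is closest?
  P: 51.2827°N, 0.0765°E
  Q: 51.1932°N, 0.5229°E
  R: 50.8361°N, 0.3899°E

P at 51.2827°N, 0.0765°E:
  G: √((0.0544·111.32)² + (-0.0861·70.22)²) = √(36.672811 + 36.553415) = 8.5572 km
  H: √((-0.5749·111.32)² + (-0.2519·70.22)²) = √(4095.727109 + 312.880131) = 66.3973 km
  I: √((-0.5048·111.32)² + (-0.0071·70.22)²) = √(3157.803398 + 0.248564) = 56.1965 km
  → nearest: G (8.5572 km)
Q at 51.1932°N, 0.5229°E:
  G: √((0.1439·111.32)² + (-0.5325·70.22)²) = √(256.606695 + 1398.172882) = 40.6790 km
  H: √((-0.4854·111.32)² + (-0.6983·70.22)²) = √(2919.751830 + 2404.394547) = 72.9667 km
  I: √((-0.4153·111.32)² + (-0.4535·70.22)²) = √(2137.323484 + 1014.089376) = 56.1374 km
  → nearest: G (40.6790 km)
R at 50.8361°N, 0.3899°E:
  G: √((0.5010·111.32)² + (-0.3995·70.22)²) = √(3110.440135 + 786.964637) = 62.4292 km
  H: √((-0.1283·111.32)² + (-0.5653·70.22)²) = √(203.985693 + 1575.722082) = 42.1866 km
  I: √((-0.0582·111.32)² + (-0.3205·70.22)²) = √(41.975160 + 506.497980) = 23.4195 km
  → nearest: I (23.4195 km)

P→G; Q→G; R→I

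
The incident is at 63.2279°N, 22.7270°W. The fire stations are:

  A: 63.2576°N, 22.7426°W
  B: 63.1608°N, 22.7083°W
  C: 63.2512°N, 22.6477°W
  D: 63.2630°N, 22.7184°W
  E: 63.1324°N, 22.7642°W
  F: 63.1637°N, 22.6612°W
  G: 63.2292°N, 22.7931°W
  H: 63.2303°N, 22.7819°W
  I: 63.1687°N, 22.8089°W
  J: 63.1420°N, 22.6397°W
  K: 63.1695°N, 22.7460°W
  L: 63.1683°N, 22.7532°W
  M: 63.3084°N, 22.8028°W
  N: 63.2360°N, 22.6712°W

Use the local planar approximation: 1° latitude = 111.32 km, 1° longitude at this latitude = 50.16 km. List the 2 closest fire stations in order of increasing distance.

Distances from 63.2279°N, 22.7270°W:
A: 3.3975 km
B: 7.5282 km
C: 4.7486 km
D: 3.9311 km
E: 10.7936 km
F: 7.8721 km
G: 3.3187 km
H: 2.7667 km
I: 7.7657 km
J: 10.5173 km
K: 6.5706 km
L: 6.7636 km
M: 9.7345 km
N: 2.9406 km
Sorted: H (2.7667 km) < N (2.9406 km) < G (3.3187 km) < A (3.3975 km) < …

H, N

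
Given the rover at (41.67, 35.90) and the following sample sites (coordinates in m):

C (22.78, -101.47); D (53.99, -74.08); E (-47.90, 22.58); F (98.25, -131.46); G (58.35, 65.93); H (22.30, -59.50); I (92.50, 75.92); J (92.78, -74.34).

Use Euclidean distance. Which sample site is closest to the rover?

G

Distances from (41.67, 35.90):
C: √((-18.89)² + (-137.37)²) = √(356.8321 + 18870.5169) = 138.66 m
D: √((12.32)² + (-109.98)²) = √(151.7824 + 12095.6004) = 110.67 m
E: √((-89.57)² + (-13.32)²) = √(8022.7849 + 177.4224) = 90.55 m
F: √((56.58)² + (-167.36)²) = √(3201.2964 + 28009.3696) = 176.67 m
G: √((16.68)² + (30.03)²) = √(278.2224 + 901.8009) = 34.35 m
H: √((-19.37)² + (-95.40)²) = √(375.1969 + 9101.1600) = 97.35 m
I: √((50.83)² + (40.02)²) = √(2583.6889 + 1601.6004) = 64.69 m
J: √((51.11)² + (-110.24)²) = √(2612.2321 + 12152.8576) = 121.51 m
Minimum: G at 34.35 m.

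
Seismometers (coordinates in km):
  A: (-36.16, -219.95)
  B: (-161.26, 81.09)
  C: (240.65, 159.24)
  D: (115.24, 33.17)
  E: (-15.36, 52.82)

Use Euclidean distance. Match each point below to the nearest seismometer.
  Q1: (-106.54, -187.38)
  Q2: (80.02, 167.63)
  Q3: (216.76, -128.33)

Q1→A; Q2→D; Q3→D

Q1 at (-106.54, -187.38):
  A: √((70.38)² + (-32.57)²) = √(4953.3444 + 1060.8049) = 77.55 km
  B: √((-54.72)² + (268.47)²) = √(2994.2784 + 72076.1409) = 273.99 km
  C: √((347.19)² + (346.62)²) = √(120540.8961 + 120145.4244) = 490.60 km
  D: √((221.78)² + (220.55)²) = √(49186.3684 + 48642.3025) = 312.78 km
  E: √((91.18)² + (240.20)²) = √(8313.7924 + 57696.0400) = 256.92 km
  → nearest: A (77.55 km)
Q2 at (80.02, 167.63):
  A: √((-116.18)² + (-387.58)²) = √(13497.7924 + 150218.2564) = 404.62 km
  B: √((-241.28)² + (-86.54)²) = √(58216.0384 + 7489.1716) = 256.33 km
  C: √((160.63)² + (-8.39)²) = √(25801.9969 + 70.3921) = 160.85 km
  D: √((35.22)² + (-134.46)²) = √(1240.4484 + 18079.4916) = 139.00 km
  E: √((-95.38)² + (-114.81)²) = √(9097.3444 + 13181.3361) = 149.26 km
  → nearest: D (139.00 km)
Q3 at (216.76, -128.33):
  A: √((-252.92)² + (-91.62)²) = √(63968.5264 + 8394.2244) = 269.00 km
  B: √((-378.02)² + (209.42)²) = √(142899.1204 + 43856.7364) = 432.15 km
  C: √((23.89)² + (287.57)²) = √(570.7321 + 82696.5049) = 288.56 km
  D: √((-101.52)² + (161.50)²) = √(10306.3104 + 26082.2500) = 190.76 km
  E: √((-232.12)² + (181.15)²) = √(53879.6944 + 32815.3225) = 294.44 km
  → nearest: D (190.76 km)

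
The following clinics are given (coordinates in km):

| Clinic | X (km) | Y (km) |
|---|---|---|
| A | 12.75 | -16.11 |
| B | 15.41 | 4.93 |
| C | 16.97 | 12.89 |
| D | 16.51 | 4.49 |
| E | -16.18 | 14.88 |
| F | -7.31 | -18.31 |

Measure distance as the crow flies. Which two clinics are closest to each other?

Pairwise distances:
A–B: 21.21 km
A–C: 29.31 km
A–D: 20.94 km
A–E: 42.39 km
A–F: 20.18 km
B–C: 8.11 km
B–D: 1.18 km
B–E: 33.12 km
B–F: 32.50 km
C–D: 8.41 km
C–E: 33.21 km
C–F: 39.53 km
D–E: 34.30 km
D–F: 32.97 km
E–F: 34.35 km
Closest pair: B–D at 1.18 km.

B and D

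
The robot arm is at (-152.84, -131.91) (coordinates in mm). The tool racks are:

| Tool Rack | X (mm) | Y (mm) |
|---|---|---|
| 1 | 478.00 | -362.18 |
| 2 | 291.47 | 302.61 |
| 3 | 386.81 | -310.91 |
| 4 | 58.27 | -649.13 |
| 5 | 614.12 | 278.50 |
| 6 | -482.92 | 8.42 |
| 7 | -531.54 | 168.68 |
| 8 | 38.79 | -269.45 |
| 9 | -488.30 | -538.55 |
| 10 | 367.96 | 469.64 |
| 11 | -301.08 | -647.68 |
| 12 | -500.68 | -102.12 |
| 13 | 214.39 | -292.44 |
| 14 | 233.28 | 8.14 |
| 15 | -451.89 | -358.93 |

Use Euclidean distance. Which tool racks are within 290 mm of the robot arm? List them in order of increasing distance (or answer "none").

Distances from (-152.84, -131.91):
1: 671.55 mm
2: 621.47 mm
3: 568.56 mm
4: 558.64 mm
5: 869.86 mm
6: 358.67 mm
7: 483.50 mm
8: 235.88 mm
9: 527.15 mm
10: 795.67 mm
11: 536.65 mm
12: 349.11 mm
13: 400.78 mm
14: 410.73 mm
15: 375.46 mm
Threshold 290 mm: 8 (235.88 mm) is within range.

8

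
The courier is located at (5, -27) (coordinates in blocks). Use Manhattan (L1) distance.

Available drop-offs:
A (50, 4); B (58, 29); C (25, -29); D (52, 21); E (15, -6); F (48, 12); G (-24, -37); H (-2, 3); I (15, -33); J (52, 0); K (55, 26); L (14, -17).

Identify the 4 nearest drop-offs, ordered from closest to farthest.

Distances from (5, -27):
A: 76 blocks
B: 109 blocks
C: 22 blocks
D: 95 blocks
E: 31 blocks
F: 82 blocks
G: 39 blocks
H: 37 blocks
I: 16 blocks
J: 74 blocks
K: 103 blocks
L: 19 blocks
Sorted: I (16 blocks) < L (19 blocks) < C (22 blocks) < E (31 blocks) < H (37 blocks) < G (39 blocks) < …

I, L, C, E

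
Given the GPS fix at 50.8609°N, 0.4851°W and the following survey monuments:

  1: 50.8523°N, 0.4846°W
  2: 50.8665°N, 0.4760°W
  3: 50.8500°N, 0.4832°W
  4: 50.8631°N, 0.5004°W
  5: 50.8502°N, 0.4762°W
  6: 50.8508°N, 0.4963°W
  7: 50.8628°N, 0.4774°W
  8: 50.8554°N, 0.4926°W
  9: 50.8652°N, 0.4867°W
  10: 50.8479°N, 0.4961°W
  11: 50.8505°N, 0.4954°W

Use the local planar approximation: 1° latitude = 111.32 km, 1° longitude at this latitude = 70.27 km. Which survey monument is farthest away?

10

Distances from 50.8609°N, 0.4851°W:
1: 0.9580 km
2: 0.8930 km
3: 1.2207 km
4: 1.1027 km
5: 1.3453 km
6: 1.3724 km
7: 0.5809 km
8: 0.8078 km
9: 0.4917 km
10: 1.6407 km
11: 1.3654 km
Maximum: 10 at 1.6407 km.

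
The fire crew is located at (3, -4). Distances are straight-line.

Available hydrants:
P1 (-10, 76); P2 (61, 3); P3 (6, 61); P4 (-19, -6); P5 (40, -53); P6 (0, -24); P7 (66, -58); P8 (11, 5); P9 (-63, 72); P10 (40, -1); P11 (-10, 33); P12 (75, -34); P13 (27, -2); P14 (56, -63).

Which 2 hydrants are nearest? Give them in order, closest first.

P8, P6

Distances from (3, -4):
P1: √((-13)² + (80)²) = √(169.000 + 6400.000) = 81.0
P2: √((58)² + (7)²) = √(3364.000 + 49.000) = 58.4
P3: √((3)² + (65)²) = √(9.000 + 4225.000) = 65.1
P4: √((-22)² + (-2)²) = √(484.000 + 4.000) = 22.1
P5: √((37)² + (-49)²) = √(1369.000 + 2401.000) = 61.4
P6: √((-3)² + (-20)²) = √(9.000 + 400.000) = 20.2
P7: √((63)² + (-54)²) = √(3969.000 + 2916.000) = 83.0
P8: √((8)² + (9)²) = √(64.000 + 81.000) = 12.0
P9: √((-66)² + (76)²) = √(4356.000 + 5776.000) = 100.7
P10: √((37)² + (3)²) = √(1369.000 + 9.000) = 37.1
P11: √((-13)² + (37)²) = √(169.000 + 1369.000) = 39.2
P12: √((72)² + (-30)²) = √(5184.000 + 900.000) = 78.0
P13: √((24)² + (2)²) = √(576.000 + 4.000) = 24.1
P14: √((53)² + (-59)²) = √(2809.000 + 3481.000) = 79.3
Sorted: P8 (12.0) < P6 (20.2) < P4 (22.1) < P13 (24.1) < …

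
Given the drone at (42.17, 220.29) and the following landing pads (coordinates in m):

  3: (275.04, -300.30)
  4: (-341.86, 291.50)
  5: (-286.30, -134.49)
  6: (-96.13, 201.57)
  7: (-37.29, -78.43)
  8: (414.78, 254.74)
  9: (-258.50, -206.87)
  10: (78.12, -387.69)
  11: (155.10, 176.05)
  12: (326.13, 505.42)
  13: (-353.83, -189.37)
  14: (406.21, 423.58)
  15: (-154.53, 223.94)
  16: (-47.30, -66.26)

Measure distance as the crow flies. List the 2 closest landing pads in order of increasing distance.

Distances from (42.17, 220.29):
3: √((232.87)² + (-520.59)²) = √(54228.4369 + 271013.9481) = 570.30 m
4: √((-384.03)² + (71.21)²) = √(147479.0409 + 5070.8641) = 390.58 m
5: √((-328.47)² + (-354.78)²) = √(107892.5409 + 125868.8484) = 483.49 m
6: √((-138.30)² + (-18.72)²) = √(19126.8900 + 350.4384) = 139.56 m
7: √((-79.46)² + (-298.72)²) = √(6313.8916 + 89233.6384) = 309.11 m
8: √((372.61)² + (34.45)²) = √(138838.2121 + 1186.8025) = 374.20 m
9: √((-300.67)² + (-427.16)²) = √(90402.4489 + 182465.6656) = 522.37 m
10: √((35.95)² + (-607.98)²) = √(1292.4025 + 369639.6804) = 609.04 m
11: √((112.93)² + (-44.24)²) = √(12753.1849 + 1957.1776) = 121.29 m
12: √((283.96)² + (285.13)²) = √(80633.2816 + 81299.1169) = 402.41 m
13: √((-396.00)² + (-409.66)²) = √(156816.0000 + 167821.3156) = 569.77 m
14: √((364.04)² + (203.29)²) = √(132525.1216 + 41326.8241) = 416.96 m
15: √((-196.70)² + (3.65)²) = √(38690.8900 + 13.3225) = 196.73 m
16: √((-89.47)² + (-286.55)²) = √(8004.8809 + 82110.9025) = 300.19 m
Sorted: 11 (121.29 m) < 6 (139.56 m) < 15 (196.73 m) < 16 (300.19 m) < …

11, 6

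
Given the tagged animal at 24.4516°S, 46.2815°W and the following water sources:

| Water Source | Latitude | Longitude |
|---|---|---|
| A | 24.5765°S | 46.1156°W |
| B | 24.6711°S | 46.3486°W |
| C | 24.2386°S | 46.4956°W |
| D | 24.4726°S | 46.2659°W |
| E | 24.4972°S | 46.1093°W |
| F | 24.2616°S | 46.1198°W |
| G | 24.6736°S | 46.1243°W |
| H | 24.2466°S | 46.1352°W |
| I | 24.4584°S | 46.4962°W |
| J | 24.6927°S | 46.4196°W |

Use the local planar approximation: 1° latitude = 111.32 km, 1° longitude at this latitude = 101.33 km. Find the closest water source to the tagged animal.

D

Distances from 24.4516°S, 46.2815°W:
A: √((-0.1249·111.32)² + (0.1659·101.33)²) = √(193.317545 + 282.597853) = 21.8155 km
B: √((-0.2195·111.32)² + (-0.0671·101.33)²) = √(597.056519 + 46.229705) = 25.3631 km
C: √((0.2130·111.32)² + (-0.2141·101.33)²) = √(562.219109 + 470.662308) = 32.1385 km
D: √((-0.0210·111.32)² + (0.0156·101.33)²) = √(5.464935 + 2.498764) = 2.8220 km
E: √((-0.0456·111.32)² + (0.1722·101.33)²) = √(25.767725 + 304.468508) = 18.1724 km
F: √((0.1900·111.32)² + (0.1617·101.33)²) = √(447.356341 + 268.470224) = 26.7549 km
G: √((-0.2220·111.32)² + (0.1572·101.33)²) = √(610.734346 + 253.735462) = 29.4019 km
H: √((0.2050·111.32)² + (0.1463·101.33)²) = √(520.779784 + 219.768143) = 27.2130 km
I: √((-0.0068·111.32)² + (-0.2147·101.33)²) = √(0.573013 + 473.303999) = 21.7687 km
J: √((-0.2411·111.32)² + (-0.1381·101.33)²) = √(720.345448 + 195.822884) = 30.2683 km
Minimum: D at 2.8220 km.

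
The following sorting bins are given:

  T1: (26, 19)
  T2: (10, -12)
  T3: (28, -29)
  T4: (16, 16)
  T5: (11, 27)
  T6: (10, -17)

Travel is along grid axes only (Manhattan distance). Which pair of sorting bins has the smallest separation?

Pairwise distances:
T2–T6: |0| + |-5| = 0 + 5 = 5
T1–T4: |-10| + |-3| = 10 + 3 = 13
T4–T5: |-5| + |11| = 5 + 11 = 16
T1–T5: |-15| + |8| = 15 + 8 = 23
T3–T6: |-18| + |12| = 18 + 12 = 30
T2–T4: |6| + |28| = 6 + 28 = 34
T2–T3: |18| + |-17| = 18 + 17 = 35
T4–T6: |-6| + |-33| = 6 + 33 = 39
T2–T5: |1| + |39| = 1 + 39 = 40
T5–T6: |-1| + |-44| = 1 + 44 = 45
T1–T2: |-16| + |-31| = 16 + 31 = 47
T1–T3: |2| + |-48| = 2 + 48 = 50
T1–T6: |-16| + |-36| = 16 + 36 = 52
T3–T4: |-12| + |45| = 12 + 45 = 57
T3–T5: |-17| + |56| = 17 + 56 = 73
Closest pair: T2–T6 at 5.

T2 and T6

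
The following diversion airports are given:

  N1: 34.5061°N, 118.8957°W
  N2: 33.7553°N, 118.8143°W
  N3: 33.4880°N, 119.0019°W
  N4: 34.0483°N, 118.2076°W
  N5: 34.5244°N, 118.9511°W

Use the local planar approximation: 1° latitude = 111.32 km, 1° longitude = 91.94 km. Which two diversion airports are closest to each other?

N1 and N5

Pairwise distances:
N1–N2: √((-0.7508·111.32)² + (0.0814·91.94)²) = √(6985.458602 + 56.008999) = 83.9135 km
N1–N3: √((-1.0181·111.32)² + (-0.1062·91.94)²) = √(12844.797745 + 95.336243) = 113.7547 km
N1–N4: √((-0.4578·111.32)² + (0.6881·91.94)²) = √(2597.155614 + 4002.322815) = 81.2372 km
N1–N5: √((0.0183·111.32)² + (-0.0554·91.94)²) = √(4.150005 + 25.943498) = 5.4858 km
N2–N3: √((-0.2673·111.32)² + (-0.1876·91.94)²) = √(885.409776 + 297.491572) = 34.3933 km
N2–N4: √((0.2930·111.32)² + (0.6067·91.94)²) = √(1063.853033 + 3111.408177) = 64.6163 km
N2–N5: √((0.7691·111.32)² + (-0.1368·91.94)²) = √(7330.135757 + 158.190790) = 86.5351 km
N3–N4: √((0.5603·111.32)² + (0.7943·91.94)²) = √(3890.340732 + 5333.080313) = 96.0386 km
N3–N5: √((1.0364·111.32)² + (0.0508·91.94)²) = √(13310.709460 + 21.814056) = 115.4665 km
N4–N5: √((0.4761·111.32)² + (-0.7435·91.94)²) = √(2808.941912 + 4672.732768) = 86.4967 km
Closest pair: N1–N5 at 5.4858 km.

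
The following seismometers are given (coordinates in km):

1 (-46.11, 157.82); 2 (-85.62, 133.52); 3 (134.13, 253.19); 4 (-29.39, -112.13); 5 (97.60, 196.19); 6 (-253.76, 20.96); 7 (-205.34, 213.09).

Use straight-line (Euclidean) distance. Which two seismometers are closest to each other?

Pairwise distances:
1–2: 46.38 km
1–3: 203.92 km
1–4: 270.47 km
1–5: 148.74 km
1–6: 248.69 km
1–7: 168.55 km
2–3: 250.22 km
2–4: 252.00 km
2–5: 193.64 km
2–6: 202.34 km
2–7: 143.75 km
3–4: 400.25 km
3–5: 67.70 km
3–6: 452.09 km
3–7: 341.83 km
4–5: 333.45 km
4–6: 260.87 km
4–7: 369.77 km
5–6: 392.63 km
5–7: 303.41 km
6–7: 198.14 km
Closest pair: 1–2 at 46.38 km.

1 and 2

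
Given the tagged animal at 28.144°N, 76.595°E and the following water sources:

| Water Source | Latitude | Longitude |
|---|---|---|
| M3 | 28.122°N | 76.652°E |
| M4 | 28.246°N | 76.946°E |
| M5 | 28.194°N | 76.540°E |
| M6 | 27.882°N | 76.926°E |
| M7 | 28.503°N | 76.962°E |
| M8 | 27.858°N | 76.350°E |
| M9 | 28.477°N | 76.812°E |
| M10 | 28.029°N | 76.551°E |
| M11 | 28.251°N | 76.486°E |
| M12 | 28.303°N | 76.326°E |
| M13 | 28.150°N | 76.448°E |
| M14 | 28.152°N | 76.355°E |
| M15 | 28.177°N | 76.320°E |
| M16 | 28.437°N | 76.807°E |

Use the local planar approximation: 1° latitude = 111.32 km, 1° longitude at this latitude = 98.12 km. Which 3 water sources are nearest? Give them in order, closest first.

M3, M5, M10

Distances from 28.144°N, 76.595°E:
M3: √((-0.022·111.32)² + (0.057·98.12)²) = √(5.99780 + 31.27986) = 6.106 km
M4: √((0.102·111.32)² + (0.351·98.12)²) = √(128.92785 + 1186.12187) = 36.264 km
M5: √((0.050·111.32)² + (-0.055·98.12)²) = √(30.98036 + 29.12329) = 7.753 km
M6: √((-0.262·111.32)² + (0.331·98.12)²) = √(850.64622 + 1054.80230) = 43.651 km
M7: √((0.359·111.32)² + (0.367·98.12)²) = √(1597.11170 + 1296.72298) = 53.794 km
M8: √((-0.286·111.32)² + (-0.245·98.12)²) = √(1013.62768 + 577.89275) = 39.894 km
M9: √((0.333·111.32)² + (0.217·98.12)²) = √(1374.15228 + 453.35097) = 42.749 km
M10: √((-0.115·111.32)² + (-0.044·98.12)²) = √(163.88608 + 18.63891) = 13.510 km
M11: √((0.107·111.32)² + (-0.109·98.12)²) = √(141.87764 + 114.38474) = 16.008 km
M12: √((0.159·111.32)² + (-0.269·98.12)²) = √(313.28575 + 696.65802) = 31.780 km
M13: √((0.006·111.32)² + (-0.147·98.12)²) = √(0.44612 + 208.04139) = 14.439 km
M14: √((0.008·111.32)² + (-0.240·98.12)²) = √(0.79310 + 554.54598) = 23.566 km
M15: √((0.033·111.32)² + (-0.275·98.12)²) = √(13.49504 + 728.08229) = 27.232 km
M16: √((0.293·111.32)² + (0.212·98.12)²) = √(1063.85303 + 432.69991) = 38.685 km
Sorted: M3 (6.106 km) < M5 (7.753 km) < M10 (13.510 km) < M13 (14.439 km) < M11 (16.008 km) < …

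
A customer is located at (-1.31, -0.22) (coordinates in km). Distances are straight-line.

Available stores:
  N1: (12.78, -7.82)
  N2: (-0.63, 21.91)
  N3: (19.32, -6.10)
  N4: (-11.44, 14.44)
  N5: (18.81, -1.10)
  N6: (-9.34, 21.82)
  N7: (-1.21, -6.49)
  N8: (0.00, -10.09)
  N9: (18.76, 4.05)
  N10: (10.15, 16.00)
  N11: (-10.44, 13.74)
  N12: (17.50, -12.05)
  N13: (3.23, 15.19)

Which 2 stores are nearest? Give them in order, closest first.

Distances from (-1.31, -0.22):
N1: 16.01 km
N2: 22.14 km
N3: 21.45 km
N4: 17.82 km
N5: 20.14 km
N6: 23.46 km
N7: 6.27 km
N8: 9.96 km
N9: 20.52 km
N10: 19.86 km
N11: 16.68 km
N12: 22.22 km
N13: 16.06 km
Sorted: N7 (6.27 km) < N8 (9.96 km) < N1 (16.01 km) < N13 (16.06 km) < …

N7, N8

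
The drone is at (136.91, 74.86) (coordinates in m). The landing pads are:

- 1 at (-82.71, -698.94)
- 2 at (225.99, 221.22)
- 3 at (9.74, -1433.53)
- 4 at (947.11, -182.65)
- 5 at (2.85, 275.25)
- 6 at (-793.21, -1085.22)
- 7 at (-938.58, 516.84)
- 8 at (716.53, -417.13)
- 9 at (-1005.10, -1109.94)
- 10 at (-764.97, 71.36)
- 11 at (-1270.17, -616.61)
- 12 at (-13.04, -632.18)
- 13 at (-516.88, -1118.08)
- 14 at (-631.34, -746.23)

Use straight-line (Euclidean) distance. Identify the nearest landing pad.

2

Distances from (136.91, 74.86):
1: √((-219.62)² + (-773.80)²) = √(48232.9444 + 598766.4400) = 804.36 m
2: √((89.08)² + (146.36)²) = √(7935.2464 + 21421.2496) = 171.34 m
3: √((-127.17)² + (-1508.39)²) = √(16172.2089 + 2275240.3921) = 1513.74 m
4: √((810.20)² + (-257.51)²) = √(656424.0400 + 66311.4001) = 850.14 m
5: √((-134.06)² + (200.39)²) = √(17972.0836 + 40156.1521) = 241.10 m
6: √((-930.12)² + (-1160.08)²) = √(865123.2144 + 1345785.6064) = 1486.91 m
7: √((-1075.49)² + (441.98)²) = √(1156678.7401 + 195346.3204) = 1162.77 m
8: √((579.62)² + (-491.99)²) = √(335959.3444 + 242054.1601) = 760.27 m
9: √((-1142.01)² + (-1184.80)²) = √(1304186.8401 + 1403751.0400) = 1645.58 m
10: √((-901.88)² + (-3.50)²) = √(813387.5344 + 12.2500) = 901.89 m
11: √((-1407.08)² + (-691.47)²) = √(1979874.1264 + 478130.7609) = 1567.80 m
12: √((-149.95)² + (-707.04)²) = √(22485.0025 + 499905.5616) = 722.77 m
13: √((-653.79)² + (-1192.94)²) = √(427441.3641 + 1423105.8436) = 1360.35 m
14: √((-768.25)² + (-821.09)²) = √(590208.0625 + 674188.7881) = 1124.45 m
Minimum: 2 at 171.34 m.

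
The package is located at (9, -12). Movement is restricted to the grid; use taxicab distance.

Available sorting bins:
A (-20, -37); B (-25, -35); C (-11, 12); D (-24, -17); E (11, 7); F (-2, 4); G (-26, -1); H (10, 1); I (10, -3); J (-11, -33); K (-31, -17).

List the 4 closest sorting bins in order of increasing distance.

I, H, E, F

Distances from (9, -12):
A: |-29| + |-25| = 29 + 25 = 54
B: |-34| + |-23| = 34 + 23 = 57
C: |-20| + |24| = 20 + 24 = 44
D: |-33| + |-5| = 33 + 5 = 38
E: |2| + |19| = 2 + 19 = 21
F: |-11| + |16| = 11 + 16 = 27
G: |-35| + |11| = 35 + 11 = 46
H: |1| + |13| = 1 + 13 = 14
I: |1| + |9| = 1 + 9 = 10
J: |-20| + |-21| = 20 + 21 = 41
K: |-40| + |-5| = 40 + 5 = 45
Sorted: I (10) < H (14) < E (21) < F (27) < D (38) < J (41) < …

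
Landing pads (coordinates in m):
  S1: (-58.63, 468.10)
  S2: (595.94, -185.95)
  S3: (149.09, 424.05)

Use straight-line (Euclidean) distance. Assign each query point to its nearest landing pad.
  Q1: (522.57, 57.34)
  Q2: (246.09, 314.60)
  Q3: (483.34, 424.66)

Q1 at (522.57, 57.34):
  S1: √((-581.20)² + (410.76)²) = √(337793.4400 + 168723.7776) = 711.70 m
  S2: √((73.37)² + (-243.29)²) = √(5383.1569 + 59190.0241) = 254.11 m
  S3: √((-373.48)² + (366.71)²) = √(139487.3104 + 134476.2241) = 523.42 m
  → nearest: S2 (254.11 m)
Q2 at (246.09, 314.60):
  S1: √((-304.72)² + (153.50)²) = √(92854.2784 + 23562.2500) = 341.20 m
  S2: √((349.85)² + (-500.55)²) = √(122395.0225 + 250550.3025) = 610.69 m
  S3: √((-97.00)² + (109.45)²) = √(9409.0000 + 11979.3025) = 146.25 m
  → nearest: S3 (146.25 m)
Q3 at (483.34, 424.66):
  S1: √((-541.97)² + (43.44)²) = √(293731.4809 + 1887.0336) = 543.71 m
  S2: √((112.60)² + (-610.61)²) = √(12678.7600 + 372844.5721) = 620.91 m
  S3: √((-334.25)² + (-0.61)²) = √(111723.0625 + 0.3721) = 334.25 m
  → nearest: S3 (334.25 m)

Q1→S2; Q2→S3; Q3→S3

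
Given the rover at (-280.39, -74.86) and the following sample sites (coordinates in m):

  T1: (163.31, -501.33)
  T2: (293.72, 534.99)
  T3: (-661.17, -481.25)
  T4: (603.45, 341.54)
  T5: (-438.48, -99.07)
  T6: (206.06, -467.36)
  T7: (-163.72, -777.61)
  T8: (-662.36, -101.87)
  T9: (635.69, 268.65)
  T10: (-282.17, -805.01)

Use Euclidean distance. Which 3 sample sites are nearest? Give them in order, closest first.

Distances from (-280.39, -74.86):
T1: √((443.70)² + (-426.47)²) = √(196869.6900 + 181876.6609) = 615.42 m
T2: √((574.11)² + (609.85)²) = √(329602.2921 + 371917.0225) = 837.57 m
T3: √((-380.78)² + (-406.39)²) = √(144993.4084 + 165152.8321) = 556.91 m
T4: √((883.84)² + (416.40)²) = √(781173.1456 + 173388.9600) = 977.02 m
T5: √((-158.09)² + (-24.21)²) = √(24992.4481 + 586.1241) = 159.93 m
T6: √((486.45)² + (-392.50)²) = √(236633.6025 + 154056.2500) = 625.05 m
T7: √((116.67)² + (-702.75)²) = √(13611.8889 + 493857.5625) = 712.37 m
T8: √((-381.97)² + (-27.01)²) = √(145901.0809 + 729.5401) = 382.92 m
T9: √((916.08)² + (343.51)²) = √(839202.5664 + 117999.1201) = 978.37 m
T10: √((-1.78)² + (-730.15)²) = √(3.1684 + 533119.0225) = 730.15 m
Sorted: T5 (159.93 m) < T8 (382.92 m) < T3 (556.91 m) < T1 (615.42 m) < T6 (625.05 m) < …

T5, T8, T3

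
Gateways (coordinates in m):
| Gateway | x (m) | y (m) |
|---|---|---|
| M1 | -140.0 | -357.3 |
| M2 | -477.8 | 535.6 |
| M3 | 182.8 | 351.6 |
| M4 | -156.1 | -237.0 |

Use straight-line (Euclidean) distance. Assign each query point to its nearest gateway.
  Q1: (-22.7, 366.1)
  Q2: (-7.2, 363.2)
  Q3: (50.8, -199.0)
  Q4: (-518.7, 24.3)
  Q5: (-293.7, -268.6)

Q1 at (-22.7, 366.1):
  M1: 732.8 m
  M2: 485.6 m
  M3: 206.0 m
  M4: 617.7 m
  → nearest: M3 (206.0 m)
Q2 at (-7.2, 363.2):
  M1: 732.6 m
  M2: 501.2 m
  M3: 190.4 m
  M4: 618.4 m
  → nearest: M3 (190.4 m)
Q3 at (50.8, -199.0):
  M1: 247.9 m
  M2: 905.0 m
  M3: 566.2 m
  M4: 210.4 m
  → nearest: M4 (210.4 m)
Q4 at (-518.7, 24.3):
  M1: 537.6 m
  M2: 512.9 m
  M3: 774.1 m
  M4: 446.9 m
  → nearest: M4 (446.9 m)
Q5 at (-293.7, -268.6):
  M1: 177.5 m
  M2: 825.0 m
  M3: 782.1 m
  M4: 141.2 m
  → nearest: M4 (141.2 m)

Q1→M3; Q2→M3; Q3→M4; Q4→M4; Q5→M4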